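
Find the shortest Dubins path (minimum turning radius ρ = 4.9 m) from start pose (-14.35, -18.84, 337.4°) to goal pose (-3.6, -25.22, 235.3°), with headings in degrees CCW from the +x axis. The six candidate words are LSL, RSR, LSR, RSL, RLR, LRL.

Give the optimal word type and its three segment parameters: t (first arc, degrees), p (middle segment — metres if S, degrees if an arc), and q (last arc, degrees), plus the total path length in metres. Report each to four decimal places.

LRL: t = 82.2096°, p = 212.6563°, q = 28.3467°, L = 27.6415 m

Let ψ = atan2(Δy, Δx) = atan2(-6.38, 10.75) = -30.6886° be the start→goal bearing.
Normalize: d = |goal − start| / ρ = 12.500676/4.9 = 2.551158, α = (θ_start − ψ) mod 360° = 8.0886° = 0.141173 rad, β = (θ_goal − ψ) mod 360° = 265.9886° = 4.642378 rad.
Common terms: sin α = 0.140705, cos α = 0.990052, sin β = -0.997550, cos β = -0.069954, cos(α−β) = -0.209619, d² = 6.508409. Work in radians in the unit-radius frame; every candidate has L = ρ·(t + p + q).
LSL: p² = 2 + d² − 2cos(α−β) + 2d(sin α − sin β) = 14.735384; p = √p² = 3.838670; φ = atan2(cos β − cos α, d + sin α − sin β) = -0.279774 rad; t = (φ − α) mod 2π = 5.862237 rad, q = (β − φ) mod 2π = 4.922152 rad → L = 4.9·(5.862237 + 3.838670 + 4.922152) = 4.9·14.623059 = 71.652989 m
RSR: p² = 2 + d² − 2cos(α−β) + 2d(sin β − sin α) = 3.119908; p = √p² = 1.766326; φ = atan2(cos α − cos β, d − sin α + sin β) = 0.643650 rad; t = (α − φ) mod 2π = 5.780709 rad, q = (φ − β) mod 2π = 2.284458 rad → L = 4.9·(5.780709 + 1.766326 + 2.284458) = 4.9·9.831493 = 48.174314 m
LSR: p² = d² − 2 + 2cos(α−β) + 2d(sin α + sin β) = -0.282724 < 0 → infeasible
RSL: p² = d² − 2 + 2cos(α−β) − 2d(sin α + sin β) = 8.461068; p = √p² = 2.908791; φ = atan2(cos α + cos β, d − sin α − sin β) − atan2(2, p) = -0.338641 rad; t = (α − φ) mod 2π = 0.479814 rad, q = (β − φ) mod 2π = 4.981018 rad → L = 4.9·(0.479814 + 2.908791 + 4.981018) = 4.9·8.369624 = 41.011159 m
RLR: c = (6 − d² + 2cos(α−β) + 2d(sin α − sin β))/8 = 0.610011; p = 2π − arccos c = 5.368464 rad; φ = atan2(cos α − cos β, d − sin α + sin β) = 0.643650 rad; t = (α − φ + p/2) mod 2π = 2.181756 rad, q = (α − β − t + p) mod 2π = 4.968690 rad → L = 4.9·(2.181756 + 5.368464 + 4.968690) = 4.9·12.518909 = 61.342656 m
LRL: c = (6 − d² + 2cos(α−β) − 2d(sin α − sin β))/8 = -0.841923; p = 2π − arccos c = 3.711552 rad; φ = atan2(cos β − cos α, d + sin α − sin β) = -0.279774 rad; t = (φ − α + p/2) mod 2π = 1.434828 rad, q = (β − α − t + p) mod 2π = 0.494743 rad → L = 4.9·(1.434828 + 3.711552 + 0.494743) = 4.9·5.641122 = 27.641500 m
Shortest: LRL with L = 27.641500 m ≈ 27.6415 m
Convert LRL to answer units (arcs ×180/π): t = 1.434828·180/π = 82.2096°, p = 3.711552·180/π = 212.6563°, q = 0.494743·180/π = 28.3467°, L = 27.6415 m.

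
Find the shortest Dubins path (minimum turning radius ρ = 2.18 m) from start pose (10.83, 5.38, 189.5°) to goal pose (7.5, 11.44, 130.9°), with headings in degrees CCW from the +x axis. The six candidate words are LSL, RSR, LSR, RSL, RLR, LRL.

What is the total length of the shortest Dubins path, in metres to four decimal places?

Let ψ = atan2(Δy, Δx) = atan2(6.06, -3.33) = 118.7890° be the start→goal bearing.
Normalize: d = |goal − start| / ρ = 6.914658/2.18 = 3.171862, α = (θ_start − ψ) mod 360° = 70.7110° = 1.234140 rad, β = (θ_goal − ψ) mod 360° = 12.1110° = 0.211377 rad.
Common terms: sin α = 0.943864, cos α = 0.330333, sin β = 0.209806, cos β = 0.977743, cos(α−β) = 0.521010, d² = 10.060706. Work in radians in the unit-radius frame; every candidate has L = ρ·(t + p + q).
LSL: p² = 2 + d² − 2cos(α−β) + 2d(sin α − sin β) = 15.675349; p = √p² = 3.959211; φ = atan2(cos β − cos α, d + sin α − sin β) = 0.164258 rad; t = (φ − α) mod 2π = 5.213303 rad, q = (β − φ) mod 2π = 0.047119 rad → L = 2.18·(5.213303 + 3.959211 + 0.047119) = 2.18·9.219633 = 20.098800 m
RSR: p² = 2 + d² − 2cos(α−β) + 2d(sin β − sin α) = 6.362025; p = √p² = 2.522305; φ = atan2(cos α − cos β, d − sin α + sin β) = -0.259579 rad; t = (α − φ) mod 2π = 1.493719 rad, q = (φ − β) mod 2π = 5.812230 rad → L = 2.18·(1.493719 + 2.522305 + 5.812230) = 2.18·9.828254 = 21.425593 m
LSR: p² = d² − 2 + 2cos(α−β) + 2d(sin α + sin β) = 16.421291; p = √p² = 4.052319; φ = atan2(−cos α − cos β, d + sin α + sin β) − atan2(−2, p) = 0.164805 rad; t = (φ − α) mod 2π = 5.213851 rad, q = (φ − β) mod 2π = 6.236614 rad → L = 2.18·(5.213851 + 4.052319 + 6.236614) = 2.18·15.502784 = 33.796069 m
RSL: p² = d² − 2 + 2cos(α−β) − 2d(sin α + sin β) = 1.784160; p = √p² = 1.335724; φ = atan2(cos α + cos β, d − sin α − sin β) − atan2(2, p) = -0.406898 rad; t = (α − φ) mod 2π = 1.641037 rad, q = (β − φ) mod 2π = 0.618274 rad → L = 2.18·(1.641037 + 1.335724 + 0.618274) = 2.18·3.595036 = 7.837179 m
RLR: c = (6 − d² + 2cos(α−β) + 2d(sin α − sin β))/8 = 0.204747; p = 2π − arccos c = 4.918594 rad; φ = atan2(cos α − cos β, d − sin α + sin β) = -0.259579 rad; t = (α − φ + p/2) mod 2π = 3.953016 rad, q = (α − β − t + p) mod 2π = 1.988341 rad → L = 2.18·(3.953016 + 4.918594 + 1.988341) = 2.18·10.859951 = 23.674694 m
LRL: c = (6 − d² + 2cos(α−β) − 2d(sin α − sin β))/8 = -0.959419; p = 2π − arccos c = 3.427456 rad; φ = atan2(cos β − cos α, d + sin α − sin β) = 0.164258 rad; t = (φ − α + p/2) mod 2π = 0.643846 rad, q = (β − α − t + p) mod 2π = 1.760847 rad → L = 2.18·(0.643846 + 3.427456 + 1.760847) = 2.18·5.832148 = 12.714083 m
Shortest: RSL with L = 7.837179 m ≈ 7.8372 m

7.8372 m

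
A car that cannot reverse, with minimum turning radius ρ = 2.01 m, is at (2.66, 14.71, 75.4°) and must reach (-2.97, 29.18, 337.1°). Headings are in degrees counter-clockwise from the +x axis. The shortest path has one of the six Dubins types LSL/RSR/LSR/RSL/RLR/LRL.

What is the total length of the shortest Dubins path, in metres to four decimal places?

19.4337 m

Let ψ = atan2(Δy, Δx) = atan2(14.47, -5.63) = 111.2601° be the start→goal bearing.
Normalize: d = |goal − start| / ρ = 15.526680/2.01 = 7.724717, α = (θ_start − ψ) mod 360° = 324.1399° = 5.657309 rad, β = (θ_goal − ψ) mod 360° = 225.8399° = 3.941651 rad.
Common terms: sin α = -0.585808, cos α = 0.810450, sin β = -0.717396, cos β = -0.696665, cos(α−β) = -0.144356, d² = 59.671246. Work in radians in the unit-radius frame; every candidate has L = ρ·(t + p + q).
LSL: p² = 2 + d² − 2cos(α−β) + 2d(sin α − sin β) = 63.992932; p = √p² = 7.999558; φ = atan2(cos β − cos α, d + sin α − sin β) = -0.189533 rad; t = (φ − α) mod 2π = 0.436344 rad, q = (β − φ) mod 2π = 4.131183 rad → L = 2.01·(0.436344 + 7.999558 + 4.131183) = 2.01·12.567085 = 25.259841 m
RSR: p² = 2 + d² − 2cos(α−β) + 2d(sin β − sin α) = 59.926984; p = √p² = 7.741252; φ = atan2(cos α − cos β, d − sin α + sin β) = 0.195938 rad; t = (α − φ) mod 2π = 5.461372 rad, q = (φ − β) mod 2π = 2.537472 rad → L = 2.01·(5.461372 + 7.741252 + 2.537472) = 2.01·15.740096 = 31.637593 m
LSR: p² = d² − 2 + 2cos(α−β) + 2d(sin α + sin β) = 37.248771; p = √p² = 6.103177; φ = atan2(−cos α − cos β, d + sin α + sin β) − atan2(−2, p) = 0.298953 rad; t = (φ − α) mod 2π = 0.924829 rad, q = (φ − β) mod 2π = 2.640488 rad → L = 2.01·(0.924829 + 6.103177 + 2.640488) = 2.01·9.668494 = 19.433672 m
RSL: p² = d² − 2 + 2cos(α−β) − 2d(sin α + sin β) = 77.516296; p = √p² = 8.804334; φ = atan2(cos α + cos β, d − sin α − sin β) − atan2(2, p) = -0.210767 rad; t = (α − φ) mod 2π = 5.868076 rad, q = (β − φ) mod 2π = 4.152418 rad → L = 2.01·(5.868076 + 8.804334 + 4.152418) = 2.01·18.824828 = 37.837904 m
RLR: c = (6 − d² + 2cos(α−β) + 2d(sin α − sin β))/8 = -6.490873, |c| > 1 → infeasible
LRL: c = (6 − d² + 2cos(α−β) − 2d(sin α − sin β))/8 = -6.999117, |c| > 1 → infeasible
Shortest: LSR with L = 19.433672 m ≈ 19.4337 m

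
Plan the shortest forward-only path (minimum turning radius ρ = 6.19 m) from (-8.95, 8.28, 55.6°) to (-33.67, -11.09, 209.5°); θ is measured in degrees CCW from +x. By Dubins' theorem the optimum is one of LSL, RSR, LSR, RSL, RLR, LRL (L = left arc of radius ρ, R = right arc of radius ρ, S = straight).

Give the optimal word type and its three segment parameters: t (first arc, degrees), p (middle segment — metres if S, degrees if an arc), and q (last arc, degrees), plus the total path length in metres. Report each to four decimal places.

Let ψ = atan2(Δy, Δx) = atan2(-19.37, -24.72) = -141.9186° be the start→goal bearing.
Normalize: d = |goal − start| / ρ = 31.405020/6.19 = 5.073509, α = (θ_start − ψ) mod 360° = 197.5186° = 3.447350 rad, β = (θ_goal − ψ) mod 360° = 351.4186° = 6.133412 rad.
Common terms: sin α = -0.301015, cos α = -0.953619, sin β = -0.149214, cos β = 0.988805, cos(α−β) = -0.898028, d² = 25.740493. Work in radians in the unit-radius frame; every candidate has L = ρ·(t + p + q).
LSL: p² = 2 + d² − 2cos(α−β) + 2d(sin α − sin β) = 27.996220; p = √p² = 5.291145; φ = atan2(cos β − cos α, d + sin α − sin β) = 0.375898 rad; t = (φ − α) mod 2π = 3.211734 rad, q = (β − φ) mod 2π = 5.757513 rad → L = 6.19·(3.211734 + 5.291145 + 5.757513) = 6.19·14.260392 = 88.271829 m
RSR: p² = 2 + d² − 2cos(α−β) + 2d(sin β − sin α) = 31.076876; p = √p² = 5.574664; φ = atan2(cos α − cos β, d − sin α + sin β) = -0.355904 rad; t = (α − φ) mod 2π = 3.803254 rad, q = (φ − β) mod 2π = 6.077055 rad → L = 6.19·(3.803254 + 5.574664 + 6.077055) = 6.19·15.454973 = 95.666281 m
LSR: p² = d² − 2 + 2cos(α−β) + 2d(sin α + sin β) = 17.375948; p = √p² = 4.168447; φ = atan2(−cos α − cos β, d + sin α + sin β) − atan2(−2, p) = 0.439743 rad; t = (φ − α) mod 2π = 3.275578 rad, q = (φ − β) mod 2π = 0.589517 rad → L = 6.19·(3.275578 + 4.168447 + 0.589517) = 6.19·8.033542 = 49.727624 m
RSL: p² = d² − 2 + 2cos(α−β) − 2d(sin α + sin β) = 26.512927; p = √p² = 5.149070; φ = atan2(cos α + cos β, d − sin α − sin β) − atan2(2, p) = -0.364114 rad; t = (α − φ) mod 2π = 3.811464 rad, q = (β − φ) mod 2π = 0.214340 rad → L = 6.19·(3.811464 + 5.149070 + 0.214340) = 6.19·9.174874 = 56.792472 m
RLR: c = (6 − d² + 2cos(α−β) + 2d(sin α − sin β))/8 = -2.884610, |c| > 1 → infeasible
LRL: c = (6 − d² + 2cos(α−β) − 2d(sin α − sin β))/8 = -2.499527, |c| > 1 → infeasible
Shortest: LSR with L = 49.727624 m ≈ 49.7276 m
Convert LSR to answer units (arcs ×180/π): t = 3.275578·180/π = 187.6768°, p = ρ·p = 6.19·4.168447 = 25.8027 m, q = 0.589517·180/π = 33.7768°, L = 49.7276 m.

LSR: t = 187.6768°, p = 25.8027 m, q = 33.7768°, L = 49.7276 m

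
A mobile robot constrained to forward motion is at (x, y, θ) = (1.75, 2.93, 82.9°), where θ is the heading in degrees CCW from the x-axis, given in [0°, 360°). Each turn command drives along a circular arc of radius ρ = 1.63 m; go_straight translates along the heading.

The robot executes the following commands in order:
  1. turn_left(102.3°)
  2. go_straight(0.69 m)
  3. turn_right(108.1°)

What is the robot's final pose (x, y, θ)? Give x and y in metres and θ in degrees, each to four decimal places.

(-2.4390, 6.6794, 77.1000°)

set_pose: (x, y, θ) = (1.7500, 2.9300, 82.9000°), ρ = 1.63
turn_left(102.3°): centre at ρ to the left, rotate +102.3° → (-0.0152, 4.7548, 185.2000°)
go_straight(0.69): x += 0.69·cos θ, y += 0.69·sin θ → (-0.7024, 4.6922, 185.2000°)
turn_right(108.1°): centre at ρ to the right, rotate −108.1° → (-2.4390, 6.6794, 77.1000°)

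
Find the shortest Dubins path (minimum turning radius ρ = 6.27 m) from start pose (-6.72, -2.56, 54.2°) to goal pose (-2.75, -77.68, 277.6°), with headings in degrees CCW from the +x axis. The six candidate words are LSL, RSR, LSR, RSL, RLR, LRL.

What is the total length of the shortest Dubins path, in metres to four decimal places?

Let ψ = atan2(Δy, Δx) = atan2(-75.12, 3.97) = -86.9748° be the start→goal bearing.
Normalize: d = |goal − start| / ρ = 75.224832/6.27 = 11.997581, α = (θ_start − ψ) mod 360° = 141.1748° = 2.463965 rad, β = (θ_goal − ψ) mod 360° = 4.5748° = 0.079845 rad.
Common terms: sin α = 0.626946, cos α = -0.779062, sin β = 0.079761, cos β = 0.996814, cos(α−β) = -0.726575, d² = 143.941945. Work in radians in the unit-radius frame; every candidate has L = ρ·(t + p + q).
LSL: p² = 2 + d² − 2cos(α−β) + 2d(sin α − sin β) = 160.524909; p = √p² = 12.669843; φ = atan2(cos β − cos α, d + sin α − sin β) = 0.140629 rad; t = (φ − α) mod 2π = 3.959849 rad, q = (β − φ) mod 2π = 6.222402 rad → L = 6.27·(3.959849 + 12.669843 + 6.222402) = 6.27·22.852093 = 143.282625 m
RSR: p² = 2 + d² − 2cos(α−β) + 2d(sin β − sin α) = 134.265280; p = √p² = 11.587290; φ = atan2(cos α − cos β, d − sin α + sin β) = -0.153867 rad; t = (α − φ) mod 2π = 2.617832 rad, q = (φ − β) mod 2π = 6.049473 rad → L = 6.27·(2.617832 + 11.587290 + 6.049473) = 6.27·20.254595 = 126.996308 m
LSR: p² = d² − 2 + 2cos(α−β) + 2d(sin α + sin β) = 157.446346; p = √p² = 12.547763; φ = atan2(−cos α − cos β, d + sin α + sin β) − atan2(−2, p) = 0.140923 rad; t = (φ − α) mod 2π = 3.960143 rad, q = (φ − β) mod 2π = 0.061078 rad → L = 6.27·(3.960143 + 12.547763 + 0.061078) = 6.27·16.568983 = 103.887526 m
RSL: p² = d² − 2 + 2cos(α−β) − 2d(sin α + sin β) = 123.531246; p = √p² = 11.114461; φ = atan2(cos α + cos β, d − sin α − sin β) − atan2(2, p) = -0.158757 rad; t = (α − φ) mod 2π = 2.622722 rad, q = (β − φ) mod 2π = 0.238603 rad → L = 6.27·(2.622722 + 11.114461 + 0.238603) = 6.27·13.975786 = 87.628178 m
RLR: c = (6 − d² + 2cos(α−β) + 2d(sin α − sin β))/8 = -15.783160, |c| > 1 → infeasible
LRL: c = (6 − d² + 2cos(α−β) − 2d(sin α − sin β))/8 = -19.065614, |c| > 1 → infeasible
Shortest: RSL with L = 87.628178 m ≈ 87.6282 m

87.6282 m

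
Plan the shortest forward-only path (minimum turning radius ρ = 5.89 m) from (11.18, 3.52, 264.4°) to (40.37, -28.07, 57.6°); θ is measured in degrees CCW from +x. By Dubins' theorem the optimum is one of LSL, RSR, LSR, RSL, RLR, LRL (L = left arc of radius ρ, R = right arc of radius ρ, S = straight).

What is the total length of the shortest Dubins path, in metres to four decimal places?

Let ψ = atan2(Δy, Δx) = atan2(-31.59, 29.19) = -47.2612° be the start→goal bearing.
Normalize: d = |goal − start| / ρ = 43.011443/5.89 = 7.302452, α = (θ_start − ψ) mod 360° = 311.6612° = 5.439515 rad, β = (θ_goal − ψ) mod 360° = 104.8612° = 1.830174 rad.
Common terms: sin α = -0.747088, cos α = 0.664725, sin β = 0.966550, cos β = -0.256479, cos(α−β) = -0.892586, d² = 53.325806. Work in radians in the unit-radius frame; every candidate has L = ρ·(t + p + q).
LSL: p² = 2 + d² − 2cos(α−β) + 2d(sin α − sin β) = 32.083463; p = √p² = 5.664227; φ = atan2(cos β − cos α, d + sin α − sin β) = -0.163361 rad; t = (φ − α) mod 2π = 0.680309 rad, q = (β − φ) mod 2π = 1.993535 rad → L = 5.89·(0.680309 + 5.664227 + 1.993535) = 5.89·8.338071 = 49.111238 m
RSR: p² = 2 + d² − 2cos(α−β) + 2d(sin β − sin α) = 82.138493; p = √p² = 9.063029; φ = atan2(cos α − cos β, d − sin α + sin β) = 0.101820 rad; t = (α − φ) mod 2π = 5.337695 rad, q = (φ − β) mod 2π = 4.554831 rad → L = 5.89·(5.337695 + 9.063029 + 4.554831) = 5.89·18.955555 = 111.648220 m
LSR: p² = d² − 2 + 2cos(α−β) + 2d(sin α + sin β) = 52.745853; p = √p² = 7.262634; φ = atan2(−cos α − cos β, d + sin α + sin β) − atan2(−2, p) = 0.214500 rad; t = (φ − α) mod 2π = 1.058171 rad, q = (φ − β) mod 2π = 4.667512 rad → L = 5.89·(1.058171 + 7.262634 + 4.667512) = 5.89·12.988317 = 76.501185 m
RSL: p² = d² − 2 + 2cos(α−β) − 2d(sin α + sin β) = 46.335416; p = √p² = 6.807012; φ = atan2(cos α + cos β, d − sin α − sin β) − atan2(2, p) = -0.228199 rad; t = (α − φ) mod 2π = 5.667714 rad, q = (β − φ) mod 2π = 2.058373 rad → L = 5.89·(5.667714 + 6.807012 + 2.058373) = 5.89·14.533099 = 85.599950 m
RLR: c = (6 − d² + 2cos(α−β) + 2d(sin α − sin β))/8 = -9.267312, |c| > 1 → infeasible
LRL: c = (6 − d² + 2cos(α−β) − 2d(sin α − sin β))/8 = -3.010433, |c| > 1 → infeasible
Shortest: LSL with L = 49.111238 m ≈ 49.1112 m

49.1112 m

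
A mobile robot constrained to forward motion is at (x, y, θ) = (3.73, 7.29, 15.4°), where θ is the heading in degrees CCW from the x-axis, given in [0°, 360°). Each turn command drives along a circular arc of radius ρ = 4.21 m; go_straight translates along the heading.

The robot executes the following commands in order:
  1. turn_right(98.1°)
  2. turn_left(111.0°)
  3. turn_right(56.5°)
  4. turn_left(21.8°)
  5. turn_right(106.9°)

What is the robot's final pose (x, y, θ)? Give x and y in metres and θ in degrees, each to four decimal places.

set_pose: (x, y, θ) = (3.7300, 7.2900, 15.4000°), ρ = 4.21
turn_right(98.1°): centre at ρ to the right, rotate −98.1° → (9.0239, 3.7661, -82.7000° ≡ 277.3000°)
turn_left(111.0°): centre at ρ to the left, rotate +111.0° → (15.1957, 0.5942, 388.3000° ≡ 28.3000°)
turn_right(56.5°): centre at ρ to the right, rotate −56.5° → (19.1810, 0.5977, -28.2000° ≡ 331.8000°)
turn_left(21.8°): centre at ρ to the left, rotate +21.8° → (20.7012, 0.1242, 353.6000°)
turn_right(106.9°): centre at ρ to the right, rotate −106.9° → (24.0985, -5.7248, 246.7000°)

(24.0985, -5.7248, 246.7000°)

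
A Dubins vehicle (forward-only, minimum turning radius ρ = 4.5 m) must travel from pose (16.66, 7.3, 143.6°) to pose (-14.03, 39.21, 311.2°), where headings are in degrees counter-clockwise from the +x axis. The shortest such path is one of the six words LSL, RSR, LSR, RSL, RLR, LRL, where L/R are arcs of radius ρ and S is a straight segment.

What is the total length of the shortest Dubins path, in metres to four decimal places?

58.9438 m

Let ψ = atan2(Δy, Δx) = atan2(31.91, -30.69) = 133.8835° be the start→goal bearing.
Normalize: d = |goal − start| / ρ = 44.273290/4.5 = 9.838509, α = (θ_start − ψ) mod 360° = 9.7165° = 0.169585 rad, β = (θ_goal − ψ) mod 360° = 177.3165° = 3.094756 rad.
Common terms: sin α = 0.168773, cos α = 0.985655, sin β = 0.046819, cos β = -0.998903, cos(α−β) = -0.976672, d² = 96.796257. Work in radians in the unit-radius frame; every candidate has L = ρ·(t + p + q).
LSL: p² = 2 + d² − 2cos(α−β) + 2d(sin α − sin β) = 103.149291; p = √p² = 10.156244; φ = atan2(cos β − cos α, d + sin α − sin β) = -0.196668 rad; t = (φ − α) mod 2π = 5.916933 rad, q = (β − φ) mod 2π = 3.291425 rad → L = 4.5·(5.916933 + 10.156244 + 3.291425) = 4.5·19.364601 = 87.140705 m
RSR: p² = 2 + d² − 2cos(α−β) + 2d(sin β − sin α) = 98.349911; p = √p² = 9.917152; φ = atan2(cos α − cos β, d − sin α + sin β) = 0.201474 rad; t = (α − φ) mod 2π = 6.251296 rad, q = (φ − β) mod 2π = 3.389903 rad → L = 4.5·(6.251296 + 9.917152 + 3.389903) = 4.5·19.558351 = 88.012580 m
LSR: p² = d² − 2 + 2cos(α−β) + 2d(sin α + sin β) = 97.085120; p = √p² = 9.853178; φ = atan2(−cos α − cos β, d + sin α + sin β) − atan2(−2, p) = 0.201577 rad; t = (φ − α) mod 2π = 0.031993 rad, q = (φ − β) mod 2π = 3.390006 rad → L = 4.5·(0.031993 + 9.853178 + 3.390006) = 4.5·13.275177 = 59.738295 m
RSL: p² = d² − 2 + 2cos(α−β) − 2d(sin α + sin β) = 88.600704; p = √p² = 9.412795; φ = atan2(cos α + cos β, d − sin α − sin β) − atan2(2, p) = -0.210740 rad; t = (α − φ) mod 2π = 0.380325 rad, q = (β − φ) mod 2π = 3.305496 rad → L = 4.5·(0.380325 + 9.412795 + 3.305496) = 4.5·13.098616 = 58.943771 m
RLR: c = (6 − d² + 2cos(α−β) + 2d(sin α − sin β))/8 = -11.293739, |c| > 1 → infeasible
LRL: c = (6 − d² + 2cos(α−β) − 2d(sin α − sin β))/8 = -11.893661, |c| > 1 → infeasible
Shortest: RSL with L = 58.943771 m ≈ 58.9438 m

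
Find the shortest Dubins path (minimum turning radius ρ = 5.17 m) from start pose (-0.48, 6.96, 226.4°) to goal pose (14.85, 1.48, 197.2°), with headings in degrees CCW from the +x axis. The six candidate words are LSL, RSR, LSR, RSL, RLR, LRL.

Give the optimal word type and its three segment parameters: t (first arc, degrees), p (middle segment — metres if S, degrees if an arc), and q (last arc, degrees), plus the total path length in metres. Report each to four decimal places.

LSL: t = 106.0097°, p = 14.7976 m, q = 224.7903°, L = 44.6468 m

Let ψ = atan2(Δy, Δx) = atan2(-5.48, 15.33) = -19.6704° be the start→goal bearing.
Normalize: d = |goal − start| / ρ = 16.280028/5.17 = 3.148942, α = (θ_start − ψ) mod 360° = 246.0704° = 4.294739 rad, β = (θ_goal − ψ) mod 360° = 216.8704° = 3.785102 rad.
Common terms: sin α = -0.914045, cos α = -0.405614, sin β = -0.600007, cos β = -0.799995, cos(α−β) = 0.872922, d² = 9.915833. Work in radians in the unit-radius frame; every candidate has L = ρ·(t + p + q).
LSL: p² = 2 + d² − 2cos(α−β) + 2d(sin α − sin β) = 8.192217; p = √p² = 2.862205; φ = atan2(cos β − cos α, d + sin α − sin β) = -0.138229 rad; t = (φ − α) mod 2π = 1.850218 rad, q = (β − φ) mod 2π = 3.923331 rad → L = 5.17·(1.850218 + 2.862205 + 3.923331) = 5.17·8.635754 = 44.646848 m
RSR: p² = 2 + d² − 2cos(α−β) + 2d(sin β − sin α) = 12.147760; p = √p² = 3.485364; φ = atan2(cos α − cos β, d − sin α + sin β) = 0.113396 rad; t = (α − φ) mod 2π = 4.181342 rad, q = (φ − β) mod 2π = 2.611479 rad → L = 5.17·(4.181342 + 3.485364 + 2.611479) = 5.17·10.278185 = 53.138217 m
LSR: p² = d² − 2 + 2cos(α−β) + 2d(sin α + sin β) = 0.126358; p = √p² = 0.355468; φ = atan2(−cos α − cos β, d + sin α + sin β) − atan2(−2, p) = 2.030303 rad; t = (φ − α) mod 2π = 4.018750 rad, q = (φ − β) mod 2π = 4.528386 rad → L = 5.17·(4.018750 + 0.355468 + 4.528386) = 5.17·8.902605 = 46.026466 m
RSL: p² = d² − 2 + 2cos(α−β) − 2d(sin α + sin β) = 19.196996; p = √p² = 4.381438; φ = atan2(cos α + cos β, d − sin α − sin β) − atan2(2, p) = -0.681230 rad; t = (α − φ) mod 2π = 4.975969 rad, q = (β − φ) mod 2π = 4.466333 rad → L = 5.17·(4.975969 + 4.381438 + 4.466333) = 5.17·13.823739 = 71.468730 m
RLR: c = (6 − d² + 2cos(α−β) + 2d(sin α − sin β))/8 = -0.518470; p = 2π − arccos c = 4.167328 rad; φ = atan2(cos α − cos β, d − sin α + sin β) = 0.113396 rad; t = (α − φ + p/2) mod 2π = 6.265006 rad, q = (α − β − t + p) mod 2π = 4.695143 rad → L = 5.17·(6.265006 + 4.167328 + 4.695143) = 5.17·15.127478 = 78.209061 m
LRL: c = (6 − d² + 2cos(α−β) − 2d(sin α − sin β))/8 = -0.024027; p = 2π − arccos c = 4.688360 rad; φ = atan2(cos β − cos α, d + sin α − sin β) = -0.138229 rad; t = (φ − α + p/2) mod 2π = 4.194398 rad, q = (β − α − t + p) mod 2π = 6.267511 rad → L = 5.17·(4.194398 + 4.688360 + 6.267511) = 5.17·15.150268 = 78.326887 m
Shortest: LSL with L = 44.646848 m ≈ 44.6468 m
Convert LSL to answer units (arcs ×180/π): t = 1.850218·180/π = 106.0097°, p = ρ·p = 5.17·2.862205 = 14.7976 m, q = 3.923331·180/π = 224.7903°, L = 44.6468 m.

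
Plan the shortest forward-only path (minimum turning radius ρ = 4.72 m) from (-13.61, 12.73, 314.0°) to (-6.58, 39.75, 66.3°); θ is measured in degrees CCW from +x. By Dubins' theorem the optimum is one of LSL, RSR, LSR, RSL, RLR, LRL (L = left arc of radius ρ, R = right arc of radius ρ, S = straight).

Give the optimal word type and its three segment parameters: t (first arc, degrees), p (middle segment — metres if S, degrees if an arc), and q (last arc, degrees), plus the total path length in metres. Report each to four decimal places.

LSR: t = 139.9433°, p = 21.2451 m, q = 27.6433°, L = 35.0508 m

Let ψ = atan2(Δy, Δx) = atan2(27.02, 7.03) = 75.4163° be the start→goal bearing.
Normalize: d = |goal − start| / ρ = 27.919550/4.72 = 5.915159, α = (θ_start − ψ) mod 360° = 238.5837° = 4.164072 rad, β = (θ_goal − ψ) mod 360° = 350.8837° = 6.124077 rad.
Common terms: sin α = -0.853403, cos α = -0.521252, sin β = -0.158438, cos β = 0.987369, cos(α−β) = -0.379456, d² = 34.989106. Work in radians in the unit-radius frame; every candidate has L = ρ·(t + p + q).
LSL: p² = 2 + d² − 2cos(α−β) + 2d(sin α − sin β) = 29.526363; p = √p² = 5.433817; φ = atan2(cos β − cos α, d + sin α − sin β) = 0.281332 rad; t = (φ − α) mod 2π = 2.400445 rad, q = (β − φ) mod 2π = 5.842745 rad → L = 4.72·(2.400445 + 5.433817 + 5.842745) = 4.72·13.677007 = 64.555471 m
RSR: p² = 2 + d² − 2cos(α−β) + 2d(sin β − sin α) = 45.969674; p = √p² = 6.780094; φ = atan2(cos α − cos β, d − sin α + sin β) = -0.224386 rad; t = (α − φ) mod 2π = 4.388457 rad, q = (φ − β) mod 2π = 6.217908 rad → L = 4.72·(4.388457 + 6.780094 + 6.217908) = 4.72·17.386460 = 82.064090 m
LSR: p² = d² − 2 + 2cos(α−β) + 2d(sin α + sin β) = 20.259792; p = √p² = 4.501088; φ = atan2(−cos α − cos β, d + sin α + sin β) − atan2(−2, p) = 0.323358 rad; t = (φ − α) mod 2π = 2.442471 rad, q = (φ − β) mod 2π = 0.482466 rad → L = 4.72·(2.442471 + 4.501088 + 0.482466) = 4.72·7.426025 = 35.050840 m
RSL: p² = d² − 2 + 2cos(α−β) − 2d(sin α + sin β) = 44.200596; p = √p² = 6.648353; φ = atan2(cos α + cos β, d − sin α − sin β) − atan2(2, p) = -0.225026 rad; t = (α − φ) mod 2π = 4.389098 rad, q = (β − φ) mod 2π = 0.065918 rad → L = 4.72·(4.389098 + 6.648353 + 0.065918) = 4.72·11.103369 = 52.407900 m
RLR: c = (6 − d² + 2cos(α−β) + 2d(sin α − sin β))/8 = -4.746209, |c| > 1 → infeasible
LRL: c = (6 − d² + 2cos(α−β) − 2d(sin α − sin β))/8 = -2.690795, |c| > 1 → infeasible
Shortest: LSR with L = 35.050840 m ≈ 35.0508 m
Convert LSR to answer units (arcs ×180/π): t = 2.442471·180/π = 139.9433°, p = ρ·p = 4.72·4.501088 = 21.2451 m, q = 0.482466·180/π = 27.6433°, L = 35.0508 m.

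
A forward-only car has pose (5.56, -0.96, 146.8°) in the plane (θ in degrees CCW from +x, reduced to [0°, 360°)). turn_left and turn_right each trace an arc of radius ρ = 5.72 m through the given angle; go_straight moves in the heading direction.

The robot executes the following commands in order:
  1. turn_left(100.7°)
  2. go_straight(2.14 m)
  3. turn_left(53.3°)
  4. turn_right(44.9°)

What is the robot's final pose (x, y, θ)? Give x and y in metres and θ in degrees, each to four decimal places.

set_pose: (x, y, θ) = (5.5600, -0.9600, 146.8000°), ρ = 5.72
turn_left(100.7°): centre at ρ to the left, rotate +100.7° → (-2.8567, -3.5573, 247.5000°)
go_straight(2.14): x += 2.14·cos θ, y += 2.14·sin θ → (-3.6756, -5.5344, 247.5000°)
turn_left(53.3°): centre at ρ to the left, rotate +53.3° → (-3.3043, -10.6523, 300.8000°)
turn_right(44.9°): centre at ρ to the right, rotate −44.9° → (-2.6698, -14.9746, 255.9000°)

(-2.6698, -14.9746, 255.9000°)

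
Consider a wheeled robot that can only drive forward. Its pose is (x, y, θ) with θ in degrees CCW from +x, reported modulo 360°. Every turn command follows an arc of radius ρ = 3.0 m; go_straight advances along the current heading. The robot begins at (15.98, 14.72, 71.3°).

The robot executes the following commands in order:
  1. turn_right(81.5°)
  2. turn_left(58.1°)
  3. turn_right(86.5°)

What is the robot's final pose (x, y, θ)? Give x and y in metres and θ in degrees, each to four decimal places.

(26.2076, 17.9853, 321.4000°)

set_pose: (x, y, θ) = (15.9800, 14.7200, 71.3000°), ρ = 3.0
turn_right(81.5°): centre at ρ to the right, rotate −81.5° → (19.3529, 16.7107, -10.2000° ≡ 349.8000°)
turn_left(58.1°): centre at ρ to the left, rotate +58.1° → (22.1101, 17.6521, 407.9000° ≡ 47.9000°)
turn_right(86.5°): centre at ρ to the right, rotate −86.5° → (26.2076, 17.9853, -38.6000° ≡ 321.4000°)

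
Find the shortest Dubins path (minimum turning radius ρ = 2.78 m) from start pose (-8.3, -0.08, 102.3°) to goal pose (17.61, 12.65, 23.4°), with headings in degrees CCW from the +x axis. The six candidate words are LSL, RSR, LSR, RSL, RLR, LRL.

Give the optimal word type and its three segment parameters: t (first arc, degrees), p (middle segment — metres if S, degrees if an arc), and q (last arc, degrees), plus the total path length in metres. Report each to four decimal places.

Let ψ = atan2(Δy, Δx) = atan2(12.73, 25.91) = 26.1656° be the start→goal bearing.
Normalize: d = |goal − start| / ρ = 28.868339/2.78 = 10.384295, α = (θ_start − ψ) mod 360° = 76.1344° = 1.328795 rad, β = (θ_goal − ψ) mod 360° = 357.2344° = 6.234916 rad.
Common terms: sin α = 0.970860, cos α = 0.239646, sin β = -0.048251, cos β = 0.998835, cos(α−β) = 0.192522, d² = 107.833575. Work in radians in the unit-radius frame; every candidate has L = ρ·(t + p + q).
LSL: p² = 2 + d² − 2cos(α−β) + 2d(sin α − sin β) = 130.614029; p = √p² = 11.428649; φ = atan2(cos β − cos α, d + sin α − sin β) = 0.066478 rad; t = (φ − α) mod 2π = 5.020867 rad, q = (β − φ) mod 2π = 6.168438 rad → L = 2.78·(5.020867 + 11.428649 + 6.168438) = 2.78·22.617955 = 62.877916 m
RSR: p² = 2 + d² − 2cos(α−β) + 2d(sin β − sin α) = 88.283033; p = √p² = 9.395905; φ = atan2(cos α − cos β, d − sin α + sin β) = -0.080888 rad; t = (α − φ) mod 2π = 1.409684 rad, q = (φ − β) mod 2π = 6.250566 rad → L = 2.78·(1.409684 + 9.395905 + 6.250566) = 2.78·17.056155 = 47.416111 m
LSR: p² = d² − 2 + 2cos(α−β) + 2d(sin α + sin β) = 125.379923; p = √p² = 11.197318; φ = atan2(−cos α − cos β, d + sin α + sin β) − atan2(−2, p) = 0.067652 rad; t = (φ − α) mod 2π = 5.022042 rad, q = (φ − β) mod 2π = 0.115921 rad → L = 2.78·(5.022042 + 11.197318 + 0.115921) = 2.78·16.335281 = 45.412081 m
RSL: p² = d² − 2 + 2cos(α−β) − 2d(sin α + sin β) = 87.057314; p = √p² = 9.330451; φ = atan2(cos α + cos β, d − sin α − sin β) − atan2(2, p) = -0.081002 rad; t = (α − φ) mod 2π = 1.409798 rad, q = (β − φ) mod 2π = 0.032733 rad → L = 2.78·(1.409798 + 9.330451 + 0.032733) = 2.78·10.772982 = 29.948889 m
RLR: c = (6 − d² + 2cos(α−β) + 2d(sin α − sin β))/8 = -10.035379, |c| > 1 → infeasible
LRL: c = (6 − d² + 2cos(α−β) − 2d(sin α − sin β))/8 = -15.326754, |c| > 1 → infeasible
Shortest: RSL with L = 29.948889 m ≈ 29.9489 m
Convert RSL to answer units (arcs ×180/π): t = 1.409798·180/π = 80.7755°, p = ρ·p = 2.78·9.330451 = 25.9387 m, q = 0.032733·180/π = 1.8755°, L = 29.9489 m.

RSL: t = 80.7755°, p = 25.9387 m, q = 1.8755°, L = 29.9489 m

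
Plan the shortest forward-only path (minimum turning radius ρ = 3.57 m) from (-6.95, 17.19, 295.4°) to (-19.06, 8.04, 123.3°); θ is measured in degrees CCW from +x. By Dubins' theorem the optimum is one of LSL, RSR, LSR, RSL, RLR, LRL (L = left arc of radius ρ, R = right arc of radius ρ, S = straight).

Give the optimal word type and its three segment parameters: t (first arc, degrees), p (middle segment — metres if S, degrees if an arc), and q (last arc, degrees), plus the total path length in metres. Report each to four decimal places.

Let ψ = atan2(Δy, Δx) = atan2(-9.15, -12.11) = -142.9263° be the start→goal bearing.
Normalize: d = |goal − start| / ρ = 15.178096/3.57 = 4.251568, α = (θ_start − ψ) mod 360° = 78.3263° = 1.367051 rad, β = (θ_goal − ψ) mod 360° = 266.2263° = 4.646525 rad.
Common terms: sin α = 0.979316, cos α = 0.202339, sin β = -0.997832, cos β = -0.065817, cos(α−β) = -0.990509, d² = 18.075826. Work in radians in the unit-radius frame; every candidate has L = ρ·(t + p + q).
LSL: p² = 2 + d² − 2cos(α−β) + 2d(sin α − sin β) = 38.868796; p = √p² = 6.234484; φ = atan2(cos β − cos α, d + sin α − sin β) = -0.043025 rad; t = (φ − α) mod 2π = 4.873109 rad, q = (β − φ) mod 2π = 4.689550 rad → L = 3.57·(4.873109 + 6.234484 + 4.689550) = 3.57·15.797143 = 56.395802 m
RSR: p² = 2 + d² − 2cos(α−β) + 2d(sin β − sin α) = 5.244894; p = √p² = 2.290173; φ = atan2(cos α − cos β, d − sin α + sin β) = 0.117359 rad; t = (α − φ) mod 2π = 1.249692 rad, q = (φ − β) mod 2π = 1.754019 rad → L = 3.57·(1.249692 + 2.290173 + 1.754019) = 3.57·5.293885 = 18.899170 m
LSR: p² = d² − 2 + 2cos(α−β) + 2d(sin α + sin β) = 13.937363; p = √p² = 3.733278; φ = atan2(−cos α − cos β, d + sin α + sin β) − atan2(−2, p) = 0.459575 rad; t = (φ − α) mod 2π = 5.375709 rad, q = (φ − β) mod 2π = 2.096236 rad → L = 3.57·(5.375709 + 3.733278 + 2.096236) = 3.57·11.205223 = 40.002645 m
RSL: p² = d² − 2 + 2cos(α−β) − 2d(sin α + sin β) = 14.252252; p = √p² = 3.775216; φ = atan2(cos α + cos β, d − sin α − sin β) − atan2(2, p) = -0.455219 rad; t = (α − φ) mod 2π = 1.822270 rad, q = (β − φ) mod 2π = 5.101744 rad → L = 3.57·(1.822270 + 3.775216 + 5.101744) = 3.57·10.699229 = 38.196249 m
RLR: c = (6 − d² + 2cos(α−β) + 2d(sin α − sin β))/8 = 0.344388; p = 2π − arccos c = 5.063976 rad; φ = atan2(cos α − cos β, d − sin α + sin β) = 0.117359 rad; t = (α − φ + p/2) mod 2π = 3.781680 rad, q = (α − β − t + p) mod 2π = 4.286007 rad → L = 3.57·(3.781680 + 5.063976 + 4.286007) = 3.57·13.131664 = 46.880040 m
LRL: c = (6 − d² + 2cos(α−β) − 2d(sin α − sin β))/8 = -3.858600, |c| > 1 → infeasible
Shortest: RSR with L = 18.899170 m ≈ 18.8992 m
Convert RSR to answer units (arcs ×180/π): t = 1.249692·180/π = 71.6021°, p = ρ·p = 3.57·2.290173 = 8.1759 m, q = 1.754019·180/π = 100.4979°, L = 18.8992 m.

RSR: t = 71.6021°, p = 8.1759 m, q = 100.4979°, L = 18.8992 m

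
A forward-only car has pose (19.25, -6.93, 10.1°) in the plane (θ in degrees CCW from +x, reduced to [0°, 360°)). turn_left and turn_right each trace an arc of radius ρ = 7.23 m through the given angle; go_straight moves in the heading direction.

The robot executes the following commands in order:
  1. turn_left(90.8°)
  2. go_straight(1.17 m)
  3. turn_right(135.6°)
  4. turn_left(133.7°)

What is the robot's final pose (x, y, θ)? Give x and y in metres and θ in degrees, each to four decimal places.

set_pose: (x, y, θ) = (19.2500, -6.9300, 10.1000°), ρ = 7.23
turn_left(90.8°): centre at ρ to the left, rotate +90.8° → (25.0817, 1.5551, 100.9000°)
go_straight(1.17): x += 1.17·cos θ, y += 1.17·sin θ → (24.8604, 2.7040, 100.9000°)
turn_right(135.6°): centre at ρ to the right, rotate −135.6° → (36.0759, 10.0153, -34.7000° ≡ 325.3000°)
turn_left(133.7°): centre at ρ to the left, rotate +133.7° → (47.3327, 17.0904, 459.0000° ≡ 99.0000°)

(47.3327, 17.0904, 99.0000°)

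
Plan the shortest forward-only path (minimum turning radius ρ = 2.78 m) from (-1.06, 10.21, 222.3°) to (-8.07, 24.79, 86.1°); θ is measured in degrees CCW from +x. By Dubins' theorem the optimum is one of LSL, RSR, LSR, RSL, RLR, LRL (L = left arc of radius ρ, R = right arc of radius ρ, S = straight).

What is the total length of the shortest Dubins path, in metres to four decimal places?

Let ψ = atan2(Δy, Δx) = atan2(14.58, -7.01) = 115.6780° be the start→goal bearing.
Normalize: d = |goal − start| / ρ = 16.177654/2.78 = 5.819300, α = (θ_start − ψ) mod 360° = 106.6220° = 1.860904 rad, β = (θ_goal − ψ) mod 360° = 330.4220° = 5.766951 rad.
Common terms: sin α = 0.958213, cos α = -0.286056, sin β = -0.493609, cos β = 0.869684, cos(α−β) = -0.721760, d² = 33.864254. Work in radians in the unit-radius frame; every candidate has L = ρ·(t + p + q).
LSL: p² = 2 + d² − 2cos(α−β) + 2d(sin α − sin β) = 54.204946; p = √p² = 7.362401; φ = atan2(cos β − cos α, d + sin α − sin β) = 0.157631 rad; t = (φ − α) mod 2π = 4.579912 rad, q = (β − φ) mod 2π = 5.609320 rad → L = 2.78·(4.579912 + 7.362401 + 5.609320) = 2.78·17.551633 = 48.793540 m
RSR: p² = 2 + d² − 2cos(α−β) + 2d(sin β − sin α) = 20.410603; p = √p² = 4.517809; φ = atan2(cos α − cos β, d − sin α + sin β) = -0.258694 rad; t = (α − φ) mod 2π = 2.119599 rad, q = (φ − β) mod 2π = 0.257540 rad → L = 2.78·(2.119599 + 4.517809 + 0.257540) = 2.78·6.894948 = 19.167955 m
LSR: p² = d² − 2 + 2cos(α−β) + 2d(sin α + sin β) = 35.828078; p = √p² = 5.985656; φ = atan2(−cos α − cos β, d + sin α + sin β) − atan2(−2, p) = 0.229858 rad; t = (φ − α) mod 2π = 4.652139 rad, q = (φ − β) mod 2π = 0.746092 rad → L = 2.78·(4.652139 + 5.985656 + 0.746092) = 2.78·11.383888 = 31.647208 m
RSL: p² = d² − 2 + 2cos(α−β) − 2d(sin α + sin β) = 25.013389; p = √p² = 5.001339; φ = atan2(cos α + cos β, d − sin α − sin β) − atan2(2, p) = -0.271849 rad; t = (α − φ) mod 2π = 2.132753 rad, q = (β − φ) mod 2π = 6.038800 rad → L = 2.78·(2.132753 + 5.001339 + 6.038800) = 2.78·13.172892 = 36.620639 m
RLR: c = (6 − d² + 2cos(α−β) + 2d(sin α − sin β))/8 = -1.551325, |c| > 1 → infeasible
LRL: c = (6 − d² + 2cos(α−β) − 2d(sin α − sin β))/8 = -5.775618, |c| > 1 → infeasible
Shortest: RSR with L = 19.167955 m ≈ 19.1680 m

19.1680 m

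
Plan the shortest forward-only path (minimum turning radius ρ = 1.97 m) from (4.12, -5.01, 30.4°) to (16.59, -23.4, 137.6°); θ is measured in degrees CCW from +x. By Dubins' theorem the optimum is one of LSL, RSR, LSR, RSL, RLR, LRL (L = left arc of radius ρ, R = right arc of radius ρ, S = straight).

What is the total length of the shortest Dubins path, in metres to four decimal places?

28.5922 m

Let ψ = atan2(Δy, Δx) = atan2(-18.39, 12.47) = -55.8594° be the start→goal bearing.
Normalize: d = |goal − start| / ρ = 22.219203/1.97 = 11.278783, α = (θ_start − ψ) mod 360° = 86.2594° = 1.505510 rad, β = (θ_goal − ψ) mod 360° = 193.4594° = 3.376503 rad.
Common terms: sin α = 0.997870, cos α = 0.065240, sin β = -0.232756, cos β = -0.972535, cos(α−β) = -0.295708, d² = 127.210956. Work in radians in the unit-radius frame; every candidate has L = ρ·(t + p + q).
LSL: p² = 2 + d² − 2cos(α−β) + 2d(sin α − sin β) = 157.562281; p = √p² = 12.552381; φ = atan2(cos β − cos α, d + sin α − sin β) = -0.082770 rad; t = (φ − α) mod 2π = 4.694905 rad, q = (β − φ) mod 2π = 3.459273 rad → L = 1.97·(4.694905 + 12.552381 + 3.459273) = 1.97·20.706560 = 40.791923 m
RSR: p² = 2 + d² − 2cos(α−β) + 2d(sin β − sin α) = 102.042463; p = √p² = 10.101607; φ = atan2(cos α − cos β, d − sin α + sin β) = 0.102915 rad; t = (α − φ) mod 2π = 1.402595 rad, q = (φ − β) mod 2π = 3.009598 rad → L = 1.97·(1.402595 + 10.101607 + 3.009598) = 1.97·14.513799 = 28.592185 m
LSR: p² = d² − 2 + 2cos(α−β) + 2d(sin α + sin β) = 141.878651; p = √p² = 11.911283; φ = atan2(−cos α − cos β, d + sin α + sin β) − atan2(−2, p) = 0.241547 rad; t = (φ − α) mod 2π = 5.019222 rad, q = (φ − β) mod 2π = 3.148229 rad → L = 1.97·(5.019222 + 11.911283 + 3.148229) = 1.97·20.078734 = 39.555105 m
RSL: p² = d² − 2 + 2cos(α−β) − 2d(sin α + sin β) = 107.360429; p = √p² = 10.361488; φ = atan2(cos α + cos β, d − sin α − sin β) − atan2(2, p) = -0.276761 rad; t = (α − φ) mod 2π = 1.782271 rad, q = (β − φ) mod 2π = 3.653264 rad → L = 1.97·(1.782271 + 10.361488 + 3.653264) = 1.97·15.797022 = 31.120134 m
RLR: c = (6 − d² + 2cos(α−β) + 2d(sin α − sin β))/8 = -11.755308, |c| > 1 → infeasible
LRL: c = (6 − d² + 2cos(α−β) − 2d(sin α − sin β))/8 = -18.695285, |c| > 1 → infeasible
Shortest: RSR with L = 28.592185 m ≈ 28.5922 m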